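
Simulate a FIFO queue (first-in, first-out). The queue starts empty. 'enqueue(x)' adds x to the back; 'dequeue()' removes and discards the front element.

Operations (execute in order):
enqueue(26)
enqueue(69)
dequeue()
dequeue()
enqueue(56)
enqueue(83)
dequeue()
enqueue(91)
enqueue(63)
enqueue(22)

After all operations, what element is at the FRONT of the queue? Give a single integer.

Answer: 83

Derivation:
enqueue(26): queue = [26]
enqueue(69): queue = [26, 69]
dequeue(): queue = [69]
dequeue(): queue = []
enqueue(56): queue = [56]
enqueue(83): queue = [56, 83]
dequeue(): queue = [83]
enqueue(91): queue = [83, 91]
enqueue(63): queue = [83, 91, 63]
enqueue(22): queue = [83, 91, 63, 22]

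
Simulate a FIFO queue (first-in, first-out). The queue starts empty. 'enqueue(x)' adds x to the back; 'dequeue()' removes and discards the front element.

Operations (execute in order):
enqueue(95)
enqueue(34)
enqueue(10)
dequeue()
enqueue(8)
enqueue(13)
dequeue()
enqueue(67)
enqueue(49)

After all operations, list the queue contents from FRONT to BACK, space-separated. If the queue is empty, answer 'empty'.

enqueue(95): [95]
enqueue(34): [95, 34]
enqueue(10): [95, 34, 10]
dequeue(): [34, 10]
enqueue(8): [34, 10, 8]
enqueue(13): [34, 10, 8, 13]
dequeue(): [10, 8, 13]
enqueue(67): [10, 8, 13, 67]
enqueue(49): [10, 8, 13, 67, 49]

Answer: 10 8 13 67 49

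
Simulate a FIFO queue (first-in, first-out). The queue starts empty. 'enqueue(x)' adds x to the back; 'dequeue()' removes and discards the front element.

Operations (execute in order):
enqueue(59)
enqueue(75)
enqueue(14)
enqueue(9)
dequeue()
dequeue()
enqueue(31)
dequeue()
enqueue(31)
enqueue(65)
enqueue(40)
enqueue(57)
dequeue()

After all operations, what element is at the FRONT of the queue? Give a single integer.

enqueue(59): queue = [59]
enqueue(75): queue = [59, 75]
enqueue(14): queue = [59, 75, 14]
enqueue(9): queue = [59, 75, 14, 9]
dequeue(): queue = [75, 14, 9]
dequeue(): queue = [14, 9]
enqueue(31): queue = [14, 9, 31]
dequeue(): queue = [9, 31]
enqueue(31): queue = [9, 31, 31]
enqueue(65): queue = [9, 31, 31, 65]
enqueue(40): queue = [9, 31, 31, 65, 40]
enqueue(57): queue = [9, 31, 31, 65, 40, 57]
dequeue(): queue = [31, 31, 65, 40, 57]

Answer: 31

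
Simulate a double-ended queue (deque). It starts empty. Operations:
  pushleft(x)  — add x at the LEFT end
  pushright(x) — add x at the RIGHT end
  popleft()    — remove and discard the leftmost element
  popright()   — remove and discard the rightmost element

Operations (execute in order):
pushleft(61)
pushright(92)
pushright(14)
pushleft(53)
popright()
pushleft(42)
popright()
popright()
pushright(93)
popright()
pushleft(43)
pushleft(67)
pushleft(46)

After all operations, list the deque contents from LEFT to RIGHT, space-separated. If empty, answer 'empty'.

pushleft(61): [61]
pushright(92): [61, 92]
pushright(14): [61, 92, 14]
pushleft(53): [53, 61, 92, 14]
popright(): [53, 61, 92]
pushleft(42): [42, 53, 61, 92]
popright(): [42, 53, 61]
popright(): [42, 53]
pushright(93): [42, 53, 93]
popright(): [42, 53]
pushleft(43): [43, 42, 53]
pushleft(67): [67, 43, 42, 53]
pushleft(46): [46, 67, 43, 42, 53]

Answer: 46 67 43 42 53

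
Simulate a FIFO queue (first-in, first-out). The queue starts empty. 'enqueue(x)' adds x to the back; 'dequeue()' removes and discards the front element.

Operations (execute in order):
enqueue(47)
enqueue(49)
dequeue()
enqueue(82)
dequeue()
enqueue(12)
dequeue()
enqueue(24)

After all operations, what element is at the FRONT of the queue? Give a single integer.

enqueue(47): queue = [47]
enqueue(49): queue = [47, 49]
dequeue(): queue = [49]
enqueue(82): queue = [49, 82]
dequeue(): queue = [82]
enqueue(12): queue = [82, 12]
dequeue(): queue = [12]
enqueue(24): queue = [12, 24]

Answer: 12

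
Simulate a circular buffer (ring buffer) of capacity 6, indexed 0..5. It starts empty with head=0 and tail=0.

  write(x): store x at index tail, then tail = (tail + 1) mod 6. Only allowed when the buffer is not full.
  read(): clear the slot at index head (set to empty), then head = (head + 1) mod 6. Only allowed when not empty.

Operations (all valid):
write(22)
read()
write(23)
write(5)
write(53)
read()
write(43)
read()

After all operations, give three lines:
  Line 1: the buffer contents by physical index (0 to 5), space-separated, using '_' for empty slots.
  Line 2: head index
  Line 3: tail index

write(22): buf=[22 _ _ _ _ _], head=0, tail=1, size=1
read(): buf=[_ _ _ _ _ _], head=1, tail=1, size=0
write(23): buf=[_ 23 _ _ _ _], head=1, tail=2, size=1
write(5): buf=[_ 23 5 _ _ _], head=1, tail=3, size=2
write(53): buf=[_ 23 5 53 _ _], head=1, tail=4, size=3
read(): buf=[_ _ 5 53 _ _], head=2, tail=4, size=2
write(43): buf=[_ _ 5 53 43 _], head=2, tail=5, size=3
read(): buf=[_ _ _ 53 43 _], head=3, tail=5, size=2

Answer: _ _ _ 53 43 _
3
5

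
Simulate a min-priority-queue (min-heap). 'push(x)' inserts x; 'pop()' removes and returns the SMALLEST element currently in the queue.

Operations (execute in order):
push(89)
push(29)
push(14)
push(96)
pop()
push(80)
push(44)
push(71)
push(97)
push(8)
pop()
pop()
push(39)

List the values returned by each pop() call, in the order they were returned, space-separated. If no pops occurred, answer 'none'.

push(89): heap contents = [89]
push(29): heap contents = [29, 89]
push(14): heap contents = [14, 29, 89]
push(96): heap contents = [14, 29, 89, 96]
pop() → 14: heap contents = [29, 89, 96]
push(80): heap contents = [29, 80, 89, 96]
push(44): heap contents = [29, 44, 80, 89, 96]
push(71): heap contents = [29, 44, 71, 80, 89, 96]
push(97): heap contents = [29, 44, 71, 80, 89, 96, 97]
push(8): heap contents = [8, 29, 44, 71, 80, 89, 96, 97]
pop() → 8: heap contents = [29, 44, 71, 80, 89, 96, 97]
pop() → 29: heap contents = [44, 71, 80, 89, 96, 97]
push(39): heap contents = [39, 44, 71, 80, 89, 96, 97]

Answer: 14 8 29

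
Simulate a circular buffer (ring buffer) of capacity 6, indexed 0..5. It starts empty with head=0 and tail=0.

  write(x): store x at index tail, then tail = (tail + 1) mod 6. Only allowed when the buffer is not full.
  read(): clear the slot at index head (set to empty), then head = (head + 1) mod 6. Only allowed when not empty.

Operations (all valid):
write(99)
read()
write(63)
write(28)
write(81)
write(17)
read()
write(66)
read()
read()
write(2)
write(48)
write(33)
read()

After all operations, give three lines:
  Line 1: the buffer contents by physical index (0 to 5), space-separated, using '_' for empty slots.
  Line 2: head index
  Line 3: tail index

write(99): buf=[99 _ _ _ _ _], head=0, tail=1, size=1
read(): buf=[_ _ _ _ _ _], head=1, tail=1, size=0
write(63): buf=[_ 63 _ _ _ _], head=1, tail=2, size=1
write(28): buf=[_ 63 28 _ _ _], head=1, tail=3, size=2
write(81): buf=[_ 63 28 81 _ _], head=1, tail=4, size=3
write(17): buf=[_ 63 28 81 17 _], head=1, tail=5, size=4
read(): buf=[_ _ 28 81 17 _], head=2, tail=5, size=3
write(66): buf=[_ _ 28 81 17 66], head=2, tail=0, size=4
read(): buf=[_ _ _ 81 17 66], head=3, tail=0, size=3
read(): buf=[_ _ _ _ 17 66], head=4, tail=0, size=2
write(2): buf=[2 _ _ _ 17 66], head=4, tail=1, size=3
write(48): buf=[2 48 _ _ 17 66], head=4, tail=2, size=4
write(33): buf=[2 48 33 _ 17 66], head=4, tail=3, size=5
read(): buf=[2 48 33 _ _ 66], head=5, tail=3, size=4

Answer: 2 48 33 _ _ 66
5
3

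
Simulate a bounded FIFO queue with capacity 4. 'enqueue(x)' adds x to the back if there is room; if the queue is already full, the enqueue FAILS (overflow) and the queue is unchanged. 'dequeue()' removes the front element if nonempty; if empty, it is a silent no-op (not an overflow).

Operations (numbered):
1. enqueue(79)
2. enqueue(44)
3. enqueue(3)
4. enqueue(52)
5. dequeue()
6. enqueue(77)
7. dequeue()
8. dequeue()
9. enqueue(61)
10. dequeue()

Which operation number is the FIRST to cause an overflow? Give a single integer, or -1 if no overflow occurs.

1. enqueue(79): size=1
2. enqueue(44): size=2
3. enqueue(3): size=3
4. enqueue(52): size=4
5. dequeue(): size=3
6. enqueue(77): size=4
7. dequeue(): size=3
8. dequeue(): size=2
9. enqueue(61): size=3
10. dequeue(): size=2

Answer: -1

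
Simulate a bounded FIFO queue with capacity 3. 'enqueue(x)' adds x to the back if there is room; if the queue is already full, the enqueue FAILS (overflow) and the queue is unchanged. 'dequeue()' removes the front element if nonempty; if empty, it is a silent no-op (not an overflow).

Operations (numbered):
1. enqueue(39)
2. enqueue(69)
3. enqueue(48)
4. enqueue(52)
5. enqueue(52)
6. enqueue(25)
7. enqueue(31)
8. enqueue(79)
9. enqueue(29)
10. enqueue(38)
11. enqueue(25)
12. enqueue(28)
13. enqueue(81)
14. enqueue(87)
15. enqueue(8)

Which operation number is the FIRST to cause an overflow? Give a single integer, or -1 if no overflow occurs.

Answer: 4

Derivation:
1. enqueue(39): size=1
2. enqueue(69): size=2
3. enqueue(48): size=3
4. enqueue(52): size=3=cap → OVERFLOW (fail)
5. enqueue(52): size=3=cap → OVERFLOW (fail)
6. enqueue(25): size=3=cap → OVERFLOW (fail)
7. enqueue(31): size=3=cap → OVERFLOW (fail)
8. enqueue(79): size=3=cap → OVERFLOW (fail)
9. enqueue(29): size=3=cap → OVERFLOW (fail)
10. enqueue(38): size=3=cap → OVERFLOW (fail)
11. enqueue(25): size=3=cap → OVERFLOW (fail)
12. enqueue(28): size=3=cap → OVERFLOW (fail)
13. enqueue(81): size=3=cap → OVERFLOW (fail)
14. enqueue(87): size=3=cap → OVERFLOW (fail)
15. enqueue(8): size=3=cap → OVERFLOW (fail)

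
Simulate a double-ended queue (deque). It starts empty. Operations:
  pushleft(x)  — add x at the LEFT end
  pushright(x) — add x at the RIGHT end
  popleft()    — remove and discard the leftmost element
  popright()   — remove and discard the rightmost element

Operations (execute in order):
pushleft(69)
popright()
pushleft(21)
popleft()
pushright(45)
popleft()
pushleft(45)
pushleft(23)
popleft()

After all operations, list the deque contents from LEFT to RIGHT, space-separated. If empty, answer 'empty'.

pushleft(69): [69]
popright(): []
pushleft(21): [21]
popleft(): []
pushright(45): [45]
popleft(): []
pushleft(45): [45]
pushleft(23): [23, 45]
popleft(): [45]

Answer: 45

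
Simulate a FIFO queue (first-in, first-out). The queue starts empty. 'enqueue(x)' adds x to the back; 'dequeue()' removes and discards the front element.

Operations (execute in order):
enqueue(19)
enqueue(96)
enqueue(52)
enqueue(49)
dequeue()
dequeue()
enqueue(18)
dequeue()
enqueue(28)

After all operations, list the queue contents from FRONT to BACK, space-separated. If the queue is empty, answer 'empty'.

enqueue(19): [19]
enqueue(96): [19, 96]
enqueue(52): [19, 96, 52]
enqueue(49): [19, 96, 52, 49]
dequeue(): [96, 52, 49]
dequeue(): [52, 49]
enqueue(18): [52, 49, 18]
dequeue(): [49, 18]
enqueue(28): [49, 18, 28]

Answer: 49 18 28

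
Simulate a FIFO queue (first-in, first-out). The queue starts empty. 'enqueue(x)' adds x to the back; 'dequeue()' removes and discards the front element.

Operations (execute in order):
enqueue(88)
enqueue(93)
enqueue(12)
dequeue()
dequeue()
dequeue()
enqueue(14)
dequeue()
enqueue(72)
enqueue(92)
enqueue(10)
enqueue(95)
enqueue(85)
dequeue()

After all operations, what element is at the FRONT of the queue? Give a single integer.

enqueue(88): queue = [88]
enqueue(93): queue = [88, 93]
enqueue(12): queue = [88, 93, 12]
dequeue(): queue = [93, 12]
dequeue(): queue = [12]
dequeue(): queue = []
enqueue(14): queue = [14]
dequeue(): queue = []
enqueue(72): queue = [72]
enqueue(92): queue = [72, 92]
enqueue(10): queue = [72, 92, 10]
enqueue(95): queue = [72, 92, 10, 95]
enqueue(85): queue = [72, 92, 10, 95, 85]
dequeue(): queue = [92, 10, 95, 85]

Answer: 92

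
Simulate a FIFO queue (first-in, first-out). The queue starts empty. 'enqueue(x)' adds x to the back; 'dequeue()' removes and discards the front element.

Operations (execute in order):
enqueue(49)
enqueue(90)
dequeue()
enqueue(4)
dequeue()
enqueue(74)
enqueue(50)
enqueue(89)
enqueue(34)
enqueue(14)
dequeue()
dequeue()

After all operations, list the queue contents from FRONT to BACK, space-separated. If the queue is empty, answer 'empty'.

enqueue(49): [49]
enqueue(90): [49, 90]
dequeue(): [90]
enqueue(4): [90, 4]
dequeue(): [4]
enqueue(74): [4, 74]
enqueue(50): [4, 74, 50]
enqueue(89): [4, 74, 50, 89]
enqueue(34): [4, 74, 50, 89, 34]
enqueue(14): [4, 74, 50, 89, 34, 14]
dequeue(): [74, 50, 89, 34, 14]
dequeue(): [50, 89, 34, 14]

Answer: 50 89 34 14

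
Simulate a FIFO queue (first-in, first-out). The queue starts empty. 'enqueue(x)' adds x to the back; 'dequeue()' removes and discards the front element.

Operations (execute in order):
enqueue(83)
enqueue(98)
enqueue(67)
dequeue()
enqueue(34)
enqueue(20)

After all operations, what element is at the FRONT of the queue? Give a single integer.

Answer: 98

Derivation:
enqueue(83): queue = [83]
enqueue(98): queue = [83, 98]
enqueue(67): queue = [83, 98, 67]
dequeue(): queue = [98, 67]
enqueue(34): queue = [98, 67, 34]
enqueue(20): queue = [98, 67, 34, 20]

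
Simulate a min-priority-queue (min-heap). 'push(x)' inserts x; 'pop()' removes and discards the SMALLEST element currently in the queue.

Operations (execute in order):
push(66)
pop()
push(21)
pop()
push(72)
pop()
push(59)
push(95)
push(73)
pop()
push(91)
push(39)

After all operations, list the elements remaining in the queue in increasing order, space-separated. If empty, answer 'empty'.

push(66): heap contents = [66]
pop() → 66: heap contents = []
push(21): heap contents = [21]
pop() → 21: heap contents = []
push(72): heap contents = [72]
pop() → 72: heap contents = []
push(59): heap contents = [59]
push(95): heap contents = [59, 95]
push(73): heap contents = [59, 73, 95]
pop() → 59: heap contents = [73, 95]
push(91): heap contents = [73, 91, 95]
push(39): heap contents = [39, 73, 91, 95]

Answer: 39 73 91 95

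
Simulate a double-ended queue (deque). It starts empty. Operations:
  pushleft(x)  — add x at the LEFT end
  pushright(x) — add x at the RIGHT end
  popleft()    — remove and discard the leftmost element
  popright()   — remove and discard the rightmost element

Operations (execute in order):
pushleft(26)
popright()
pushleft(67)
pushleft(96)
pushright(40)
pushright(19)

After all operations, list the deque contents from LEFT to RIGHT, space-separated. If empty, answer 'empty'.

Answer: 96 67 40 19

Derivation:
pushleft(26): [26]
popright(): []
pushleft(67): [67]
pushleft(96): [96, 67]
pushright(40): [96, 67, 40]
pushright(19): [96, 67, 40, 19]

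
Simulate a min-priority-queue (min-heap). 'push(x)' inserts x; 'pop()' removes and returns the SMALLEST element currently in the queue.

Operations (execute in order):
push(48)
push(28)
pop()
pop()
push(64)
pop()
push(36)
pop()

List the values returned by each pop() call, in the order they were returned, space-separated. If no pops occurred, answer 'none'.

Answer: 28 48 64 36

Derivation:
push(48): heap contents = [48]
push(28): heap contents = [28, 48]
pop() → 28: heap contents = [48]
pop() → 48: heap contents = []
push(64): heap contents = [64]
pop() → 64: heap contents = []
push(36): heap contents = [36]
pop() → 36: heap contents = []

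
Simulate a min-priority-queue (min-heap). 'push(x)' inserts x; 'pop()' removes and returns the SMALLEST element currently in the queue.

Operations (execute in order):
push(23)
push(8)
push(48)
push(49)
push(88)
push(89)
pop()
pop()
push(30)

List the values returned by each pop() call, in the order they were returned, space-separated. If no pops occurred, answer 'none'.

push(23): heap contents = [23]
push(8): heap contents = [8, 23]
push(48): heap contents = [8, 23, 48]
push(49): heap contents = [8, 23, 48, 49]
push(88): heap contents = [8, 23, 48, 49, 88]
push(89): heap contents = [8, 23, 48, 49, 88, 89]
pop() → 8: heap contents = [23, 48, 49, 88, 89]
pop() → 23: heap contents = [48, 49, 88, 89]
push(30): heap contents = [30, 48, 49, 88, 89]

Answer: 8 23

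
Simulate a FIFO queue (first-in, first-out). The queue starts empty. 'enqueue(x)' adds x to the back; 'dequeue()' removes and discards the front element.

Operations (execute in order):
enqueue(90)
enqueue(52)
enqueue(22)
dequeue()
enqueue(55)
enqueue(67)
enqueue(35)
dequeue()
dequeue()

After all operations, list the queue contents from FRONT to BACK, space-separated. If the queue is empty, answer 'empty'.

enqueue(90): [90]
enqueue(52): [90, 52]
enqueue(22): [90, 52, 22]
dequeue(): [52, 22]
enqueue(55): [52, 22, 55]
enqueue(67): [52, 22, 55, 67]
enqueue(35): [52, 22, 55, 67, 35]
dequeue(): [22, 55, 67, 35]
dequeue(): [55, 67, 35]

Answer: 55 67 35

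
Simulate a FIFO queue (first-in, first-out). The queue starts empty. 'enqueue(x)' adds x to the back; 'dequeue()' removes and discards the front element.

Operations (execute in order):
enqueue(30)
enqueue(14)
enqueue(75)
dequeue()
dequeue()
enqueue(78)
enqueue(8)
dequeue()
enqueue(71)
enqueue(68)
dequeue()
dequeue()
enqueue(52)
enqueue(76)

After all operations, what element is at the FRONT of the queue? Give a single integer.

Answer: 71

Derivation:
enqueue(30): queue = [30]
enqueue(14): queue = [30, 14]
enqueue(75): queue = [30, 14, 75]
dequeue(): queue = [14, 75]
dequeue(): queue = [75]
enqueue(78): queue = [75, 78]
enqueue(8): queue = [75, 78, 8]
dequeue(): queue = [78, 8]
enqueue(71): queue = [78, 8, 71]
enqueue(68): queue = [78, 8, 71, 68]
dequeue(): queue = [8, 71, 68]
dequeue(): queue = [71, 68]
enqueue(52): queue = [71, 68, 52]
enqueue(76): queue = [71, 68, 52, 76]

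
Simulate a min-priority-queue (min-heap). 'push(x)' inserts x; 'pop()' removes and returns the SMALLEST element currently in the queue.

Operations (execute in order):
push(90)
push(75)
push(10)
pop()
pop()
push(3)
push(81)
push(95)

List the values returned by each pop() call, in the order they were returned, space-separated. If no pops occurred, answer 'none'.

Answer: 10 75

Derivation:
push(90): heap contents = [90]
push(75): heap contents = [75, 90]
push(10): heap contents = [10, 75, 90]
pop() → 10: heap contents = [75, 90]
pop() → 75: heap contents = [90]
push(3): heap contents = [3, 90]
push(81): heap contents = [3, 81, 90]
push(95): heap contents = [3, 81, 90, 95]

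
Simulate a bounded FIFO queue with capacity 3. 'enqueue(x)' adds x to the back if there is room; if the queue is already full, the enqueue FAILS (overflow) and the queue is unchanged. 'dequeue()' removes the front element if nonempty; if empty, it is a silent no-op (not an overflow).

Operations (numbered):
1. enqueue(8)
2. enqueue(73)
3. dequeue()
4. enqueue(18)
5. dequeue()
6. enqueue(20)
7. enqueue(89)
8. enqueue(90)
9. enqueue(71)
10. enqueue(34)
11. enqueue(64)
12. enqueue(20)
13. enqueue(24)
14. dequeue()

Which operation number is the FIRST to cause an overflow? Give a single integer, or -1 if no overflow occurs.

1. enqueue(8): size=1
2. enqueue(73): size=2
3. dequeue(): size=1
4. enqueue(18): size=2
5. dequeue(): size=1
6. enqueue(20): size=2
7. enqueue(89): size=3
8. enqueue(90): size=3=cap → OVERFLOW (fail)
9. enqueue(71): size=3=cap → OVERFLOW (fail)
10. enqueue(34): size=3=cap → OVERFLOW (fail)
11. enqueue(64): size=3=cap → OVERFLOW (fail)
12. enqueue(20): size=3=cap → OVERFLOW (fail)
13. enqueue(24): size=3=cap → OVERFLOW (fail)
14. dequeue(): size=2

Answer: 8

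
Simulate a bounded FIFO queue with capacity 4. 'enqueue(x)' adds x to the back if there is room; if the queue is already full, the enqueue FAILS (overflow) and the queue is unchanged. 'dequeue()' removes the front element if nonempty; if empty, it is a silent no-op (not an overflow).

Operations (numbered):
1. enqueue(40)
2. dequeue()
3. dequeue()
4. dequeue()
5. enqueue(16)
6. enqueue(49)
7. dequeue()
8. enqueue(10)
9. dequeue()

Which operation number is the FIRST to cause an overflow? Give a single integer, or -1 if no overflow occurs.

1. enqueue(40): size=1
2. dequeue(): size=0
3. dequeue(): empty, no-op, size=0
4. dequeue(): empty, no-op, size=0
5. enqueue(16): size=1
6. enqueue(49): size=2
7. dequeue(): size=1
8. enqueue(10): size=2
9. dequeue(): size=1

Answer: -1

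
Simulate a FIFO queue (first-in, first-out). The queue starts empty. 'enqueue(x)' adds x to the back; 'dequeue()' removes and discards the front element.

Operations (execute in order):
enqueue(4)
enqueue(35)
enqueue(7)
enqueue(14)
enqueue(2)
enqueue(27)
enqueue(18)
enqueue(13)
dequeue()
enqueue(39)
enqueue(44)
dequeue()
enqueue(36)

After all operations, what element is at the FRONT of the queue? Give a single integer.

Answer: 7

Derivation:
enqueue(4): queue = [4]
enqueue(35): queue = [4, 35]
enqueue(7): queue = [4, 35, 7]
enqueue(14): queue = [4, 35, 7, 14]
enqueue(2): queue = [4, 35, 7, 14, 2]
enqueue(27): queue = [4, 35, 7, 14, 2, 27]
enqueue(18): queue = [4, 35, 7, 14, 2, 27, 18]
enqueue(13): queue = [4, 35, 7, 14, 2, 27, 18, 13]
dequeue(): queue = [35, 7, 14, 2, 27, 18, 13]
enqueue(39): queue = [35, 7, 14, 2, 27, 18, 13, 39]
enqueue(44): queue = [35, 7, 14, 2, 27, 18, 13, 39, 44]
dequeue(): queue = [7, 14, 2, 27, 18, 13, 39, 44]
enqueue(36): queue = [7, 14, 2, 27, 18, 13, 39, 44, 36]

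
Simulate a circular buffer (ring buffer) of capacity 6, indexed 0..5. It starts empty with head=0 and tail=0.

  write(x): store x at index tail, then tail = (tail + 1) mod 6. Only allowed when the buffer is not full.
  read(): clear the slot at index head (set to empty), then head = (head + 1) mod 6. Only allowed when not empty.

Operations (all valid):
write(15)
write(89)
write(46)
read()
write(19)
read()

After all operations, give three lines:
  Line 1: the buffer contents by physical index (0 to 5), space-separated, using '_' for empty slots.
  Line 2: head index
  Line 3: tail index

write(15): buf=[15 _ _ _ _ _], head=0, tail=1, size=1
write(89): buf=[15 89 _ _ _ _], head=0, tail=2, size=2
write(46): buf=[15 89 46 _ _ _], head=0, tail=3, size=3
read(): buf=[_ 89 46 _ _ _], head=1, tail=3, size=2
write(19): buf=[_ 89 46 19 _ _], head=1, tail=4, size=3
read(): buf=[_ _ 46 19 _ _], head=2, tail=4, size=2

Answer: _ _ 46 19 _ _
2
4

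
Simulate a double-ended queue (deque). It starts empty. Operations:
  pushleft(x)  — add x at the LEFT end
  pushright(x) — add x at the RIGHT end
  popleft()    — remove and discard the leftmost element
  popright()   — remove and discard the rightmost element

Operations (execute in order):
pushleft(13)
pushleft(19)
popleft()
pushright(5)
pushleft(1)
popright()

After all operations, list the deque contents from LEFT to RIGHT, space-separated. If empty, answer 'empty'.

pushleft(13): [13]
pushleft(19): [19, 13]
popleft(): [13]
pushright(5): [13, 5]
pushleft(1): [1, 13, 5]
popright(): [1, 13]

Answer: 1 13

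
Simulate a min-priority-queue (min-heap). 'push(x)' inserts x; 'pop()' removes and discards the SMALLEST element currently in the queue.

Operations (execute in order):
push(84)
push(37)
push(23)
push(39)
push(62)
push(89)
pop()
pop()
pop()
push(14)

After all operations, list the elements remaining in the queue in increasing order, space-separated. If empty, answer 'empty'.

push(84): heap contents = [84]
push(37): heap contents = [37, 84]
push(23): heap contents = [23, 37, 84]
push(39): heap contents = [23, 37, 39, 84]
push(62): heap contents = [23, 37, 39, 62, 84]
push(89): heap contents = [23, 37, 39, 62, 84, 89]
pop() → 23: heap contents = [37, 39, 62, 84, 89]
pop() → 37: heap contents = [39, 62, 84, 89]
pop() → 39: heap contents = [62, 84, 89]
push(14): heap contents = [14, 62, 84, 89]

Answer: 14 62 84 89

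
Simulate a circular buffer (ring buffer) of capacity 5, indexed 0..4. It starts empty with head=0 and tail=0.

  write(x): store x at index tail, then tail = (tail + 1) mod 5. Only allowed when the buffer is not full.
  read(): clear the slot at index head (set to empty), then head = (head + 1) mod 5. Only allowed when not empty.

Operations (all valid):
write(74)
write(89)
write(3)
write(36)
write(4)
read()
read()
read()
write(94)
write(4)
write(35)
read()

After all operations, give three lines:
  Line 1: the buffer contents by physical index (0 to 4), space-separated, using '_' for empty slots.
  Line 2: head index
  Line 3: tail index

write(74): buf=[74 _ _ _ _], head=0, tail=1, size=1
write(89): buf=[74 89 _ _ _], head=0, tail=2, size=2
write(3): buf=[74 89 3 _ _], head=0, tail=3, size=3
write(36): buf=[74 89 3 36 _], head=0, tail=4, size=4
write(4): buf=[74 89 3 36 4], head=0, tail=0, size=5
read(): buf=[_ 89 3 36 4], head=1, tail=0, size=4
read(): buf=[_ _ 3 36 4], head=2, tail=0, size=3
read(): buf=[_ _ _ 36 4], head=3, tail=0, size=2
write(94): buf=[94 _ _ 36 4], head=3, tail=1, size=3
write(4): buf=[94 4 _ 36 4], head=3, tail=2, size=4
write(35): buf=[94 4 35 36 4], head=3, tail=3, size=5
read(): buf=[94 4 35 _ 4], head=4, tail=3, size=4

Answer: 94 4 35 _ 4
4
3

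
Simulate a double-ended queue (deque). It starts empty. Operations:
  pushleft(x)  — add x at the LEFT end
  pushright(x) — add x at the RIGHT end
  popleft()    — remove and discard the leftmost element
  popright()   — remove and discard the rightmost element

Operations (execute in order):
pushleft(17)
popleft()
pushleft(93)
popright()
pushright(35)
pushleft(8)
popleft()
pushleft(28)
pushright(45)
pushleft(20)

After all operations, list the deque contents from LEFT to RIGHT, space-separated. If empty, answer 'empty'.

Answer: 20 28 35 45

Derivation:
pushleft(17): [17]
popleft(): []
pushleft(93): [93]
popright(): []
pushright(35): [35]
pushleft(8): [8, 35]
popleft(): [35]
pushleft(28): [28, 35]
pushright(45): [28, 35, 45]
pushleft(20): [20, 28, 35, 45]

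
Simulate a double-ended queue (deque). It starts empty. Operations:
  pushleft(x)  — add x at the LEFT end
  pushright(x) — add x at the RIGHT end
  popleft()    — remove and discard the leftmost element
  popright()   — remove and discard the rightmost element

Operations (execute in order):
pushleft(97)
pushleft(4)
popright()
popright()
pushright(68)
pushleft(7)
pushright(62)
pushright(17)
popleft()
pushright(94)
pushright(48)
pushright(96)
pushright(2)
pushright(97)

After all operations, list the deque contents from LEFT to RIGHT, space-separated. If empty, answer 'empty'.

Answer: 68 62 17 94 48 96 2 97

Derivation:
pushleft(97): [97]
pushleft(4): [4, 97]
popright(): [4]
popright(): []
pushright(68): [68]
pushleft(7): [7, 68]
pushright(62): [7, 68, 62]
pushright(17): [7, 68, 62, 17]
popleft(): [68, 62, 17]
pushright(94): [68, 62, 17, 94]
pushright(48): [68, 62, 17, 94, 48]
pushright(96): [68, 62, 17, 94, 48, 96]
pushright(2): [68, 62, 17, 94, 48, 96, 2]
pushright(97): [68, 62, 17, 94, 48, 96, 2, 97]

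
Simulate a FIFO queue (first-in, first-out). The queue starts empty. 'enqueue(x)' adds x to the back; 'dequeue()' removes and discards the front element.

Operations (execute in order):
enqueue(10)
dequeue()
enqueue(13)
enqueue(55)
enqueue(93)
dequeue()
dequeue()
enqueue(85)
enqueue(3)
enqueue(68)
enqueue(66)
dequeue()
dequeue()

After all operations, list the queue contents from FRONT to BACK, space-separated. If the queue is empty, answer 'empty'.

Answer: 3 68 66

Derivation:
enqueue(10): [10]
dequeue(): []
enqueue(13): [13]
enqueue(55): [13, 55]
enqueue(93): [13, 55, 93]
dequeue(): [55, 93]
dequeue(): [93]
enqueue(85): [93, 85]
enqueue(3): [93, 85, 3]
enqueue(68): [93, 85, 3, 68]
enqueue(66): [93, 85, 3, 68, 66]
dequeue(): [85, 3, 68, 66]
dequeue(): [3, 68, 66]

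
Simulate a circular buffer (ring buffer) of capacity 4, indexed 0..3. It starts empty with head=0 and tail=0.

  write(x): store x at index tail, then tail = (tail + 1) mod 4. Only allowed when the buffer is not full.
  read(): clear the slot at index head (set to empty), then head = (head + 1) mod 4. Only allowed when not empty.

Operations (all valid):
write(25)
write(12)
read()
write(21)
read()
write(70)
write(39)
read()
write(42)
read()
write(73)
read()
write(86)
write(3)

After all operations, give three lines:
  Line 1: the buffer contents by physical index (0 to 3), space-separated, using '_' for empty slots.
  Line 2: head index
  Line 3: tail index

write(25): buf=[25 _ _ _], head=0, tail=1, size=1
write(12): buf=[25 12 _ _], head=0, tail=2, size=2
read(): buf=[_ 12 _ _], head=1, tail=2, size=1
write(21): buf=[_ 12 21 _], head=1, tail=3, size=2
read(): buf=[_ _ 21 _], head=2, tail=3, size=1
write(70): buf=[_ _ 21 70], head=2, tail=0, size=2
write(39): buf=[39 _ 21 70], head=2, tail=1, size=3
read(): buf=[39 _ _ 70], head=3, tail=1, size=2
write(42): buf=[39 42 _ 70], head=3, tail=2, size=3
read(): buf=[39 42 _ _], head=0, tail=2, size=2
write(73): buf=[39 42 73 _], head=0, tail=3, size=3
read(): buf=[_ 42 73 _], head=1, tail=3, size=2
write(86): buf=[_ 42 73 86], head=1, tail=0, size=3
write(3): buf=[3 42 73 86], head=1, tail=1, size=4

Answer: 3 42 73 86
1
1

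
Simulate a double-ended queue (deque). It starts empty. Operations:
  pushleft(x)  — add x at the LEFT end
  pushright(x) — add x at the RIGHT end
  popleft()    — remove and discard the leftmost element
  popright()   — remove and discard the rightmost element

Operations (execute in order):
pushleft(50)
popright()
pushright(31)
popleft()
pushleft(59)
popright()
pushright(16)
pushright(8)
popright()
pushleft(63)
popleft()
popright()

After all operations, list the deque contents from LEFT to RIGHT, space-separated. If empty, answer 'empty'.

pushleft(50): [50]
popright(): []
pushright(31): [31]
popleft(): []
pushleft(59): [59]
popright(): []
pushright(16): [16]
pushright(8): [16, 8]
popright(): [16]
pushleft(63): [63, 16]
popleft(): [16]
popright(): []

Answer: empty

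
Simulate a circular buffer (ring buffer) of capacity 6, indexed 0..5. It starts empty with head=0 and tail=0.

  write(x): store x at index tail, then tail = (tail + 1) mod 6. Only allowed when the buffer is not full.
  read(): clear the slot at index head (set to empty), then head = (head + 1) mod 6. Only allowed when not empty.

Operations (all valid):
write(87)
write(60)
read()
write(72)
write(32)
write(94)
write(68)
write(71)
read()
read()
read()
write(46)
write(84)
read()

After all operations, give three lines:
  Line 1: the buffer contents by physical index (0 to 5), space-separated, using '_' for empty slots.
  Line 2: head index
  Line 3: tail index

Answer: 71 46 84 _ _ 68
5
3

Derivation:
write(87): buf=[87 _ _ _ _ _], head=0, tail=1, size=1
write(60): buf=[87 60 _ _ _ _], head=0, tail=2, size=2
read(): buf=[_ 60 _ _ _ _], head=1, tail=2, size=1
write(72): buf=[_ 60 72 _ _ _], head=1, tail=3, size=2
write(32): buf=[_ 60 72 32 _ _], head=1, tail=4, size=3
write(94): buf=[_ 60 72 32 94 _], head=1, tail=5, size=4
write(68): buf=[_ 60 72 32 94 68], head=1, tail=0, size=5
write(71): buf=[71 60 72 32 94 68], head=1, tail=1, size=6
read(): buf=[71 _ 72 32 94 68], head=2, tail=1, size=5
read(): buf=[71 _ _ 32 94 68], head=3, tail=1, size=4
read(): buf=[71 _ _ _ 94 68], head=4, tail=1, size=3
write(46): buf=[71 46 _ _ 94 68], head=4, tail=2, size=4
write(84): buf=[71 46 84 _ 94 68], head=4, tail=3, size=5
read(): buf=[71 46 84 _ _ 68], head=5, tail=3, size=4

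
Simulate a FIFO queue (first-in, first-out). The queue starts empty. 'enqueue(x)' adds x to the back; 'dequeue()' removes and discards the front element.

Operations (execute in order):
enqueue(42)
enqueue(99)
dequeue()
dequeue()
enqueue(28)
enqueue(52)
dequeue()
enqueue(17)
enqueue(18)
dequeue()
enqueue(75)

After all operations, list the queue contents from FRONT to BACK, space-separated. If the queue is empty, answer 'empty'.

Answer: 17 18 75

Derivation:
enqueue(42): [42]
enqueue(99): [42, 99]
dequeue(): [99]
dequeue(): []
enqueue(28): [28]
enqueue(52): [28, 52]
dequeue(): [52]
enqueue(17): [52, 17]
enqueue(18): [52, 17, 18]
dequeue(): [17, 18]
enqueue(75): [17, 18, 75]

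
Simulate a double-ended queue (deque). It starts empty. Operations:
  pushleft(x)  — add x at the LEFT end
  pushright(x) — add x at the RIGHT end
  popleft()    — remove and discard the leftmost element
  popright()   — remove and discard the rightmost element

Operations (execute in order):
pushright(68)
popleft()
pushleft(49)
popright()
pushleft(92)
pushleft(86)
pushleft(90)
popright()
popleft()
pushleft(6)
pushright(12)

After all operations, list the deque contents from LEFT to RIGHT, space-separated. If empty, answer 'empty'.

pushright(68): [68]
popleft(): []
pushleft(49): [49]
popright(): []
pushleft(92): [92]
pushleft(86): [86, 92]
pushleft(90): [90, 86, 92]
popright(): [90, 86]
popleft(): [86]
pushleft(6): [6, 86]
pushright(12): [6, 86, 12]

Answer: 6 86 12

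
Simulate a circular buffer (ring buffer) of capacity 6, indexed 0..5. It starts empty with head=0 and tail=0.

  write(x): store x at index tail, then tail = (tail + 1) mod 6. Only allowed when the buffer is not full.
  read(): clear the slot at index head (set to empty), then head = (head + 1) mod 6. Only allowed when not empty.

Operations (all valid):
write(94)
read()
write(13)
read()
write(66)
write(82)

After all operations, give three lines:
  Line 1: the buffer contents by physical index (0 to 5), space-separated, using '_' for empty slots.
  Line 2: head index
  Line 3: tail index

write(94): buf=[94 _ _ _ _ _], head=0, tail=1, size=1
read(): buf=[_ _ _ _ _ _], head=1, tail=1, size=0
write(13): buf=[_ 13 _ _ _ _], head=1, tail=2, size=1
read(): buf=[_ _ _ _ _ _], head=2, tail=2, size=0
write(66): buf=[_ _ 66 _ _ _], head=2, tail=3, size=1
write(82): buf=[_ _ 66 82 _ _], head=2, tail=4, size=2

Answer: _ _ 66 82 _ _
2
4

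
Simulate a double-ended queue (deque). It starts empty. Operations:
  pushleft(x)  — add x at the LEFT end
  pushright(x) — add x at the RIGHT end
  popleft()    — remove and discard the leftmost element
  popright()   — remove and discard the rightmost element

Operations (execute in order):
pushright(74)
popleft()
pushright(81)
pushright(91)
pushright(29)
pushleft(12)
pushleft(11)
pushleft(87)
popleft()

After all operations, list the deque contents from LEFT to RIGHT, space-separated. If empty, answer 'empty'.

Answer: 11 12 81 91 29

Derivation:
pushright(74): [74]
popleft(): []
pushright(81): [81]
pushright(91): [81, 91]
pushright(29): [81, 91, 29]
pushleft(12): [12, 81, 91, 29]
pushleft(11): [11, 12, 81, 91, 29]
pushleft(87): [87, 11, 12, 81, 91, 29]
popleft(): [11, 12, 81, 91, 29]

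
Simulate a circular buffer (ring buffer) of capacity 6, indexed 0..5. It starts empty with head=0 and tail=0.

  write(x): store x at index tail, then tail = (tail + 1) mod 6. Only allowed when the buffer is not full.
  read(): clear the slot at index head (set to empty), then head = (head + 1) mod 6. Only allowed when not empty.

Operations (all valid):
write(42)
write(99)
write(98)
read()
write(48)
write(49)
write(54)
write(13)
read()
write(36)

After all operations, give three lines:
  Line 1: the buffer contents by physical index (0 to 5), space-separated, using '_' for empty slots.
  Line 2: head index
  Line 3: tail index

write(42): buf=[42 _ _ _ _ _], head=0, tail=1, size=1
write(99): buf=[42 99 _ _ _ _], head=0, tail=2, size=2
write(98): buf=[42 99 98 _ _ _], head=0, tail=3, size=3
read(): buf=[_ 99 98 _ _ _], head=1, tail=3, size=2
write(48): buf=[_ 99 98 48 _ _], head=1, tail=4, size=3
write(49): buf=[_ 99 98 48 49 _], head=1, tail=5, size=4
write(54): buf=[_ 99 98 48 49 54], head=1, tail=0, size=5
write(13): buf=[13 99 98 48 49 54], head=1, tail=1, size=6
read(): buf=[13 _ 98 48 49 54], head=2, tail=1, size=5
write(36): buf=[13 36 98 48 49 54], head=2, tail=2, size=6

Answer: 13 36 98 48 49 54
2
2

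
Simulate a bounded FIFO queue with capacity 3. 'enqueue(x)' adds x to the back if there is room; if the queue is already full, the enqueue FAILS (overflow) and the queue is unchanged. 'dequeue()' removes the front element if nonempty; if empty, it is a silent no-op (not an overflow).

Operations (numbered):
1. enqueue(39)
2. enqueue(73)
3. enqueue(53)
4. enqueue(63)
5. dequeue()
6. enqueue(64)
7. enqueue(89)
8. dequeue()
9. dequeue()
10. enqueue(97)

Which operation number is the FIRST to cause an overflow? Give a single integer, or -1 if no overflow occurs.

Answer: 4

Derivation:
1. enqueue(39): size=1
2. enqueue(73): size=2
3. enqueue(53): size=3
4. enqueue(63): size=3=cap → OVERFLOW (fail)
5. dequeue(): size=2
6. enqueue(64): size=3
7. enqueue(89): size=3=cap → OVERFLOW (fail)
8. dequeue(): size=2
9. dequeue(): size=1
10. enqueue(97): size=2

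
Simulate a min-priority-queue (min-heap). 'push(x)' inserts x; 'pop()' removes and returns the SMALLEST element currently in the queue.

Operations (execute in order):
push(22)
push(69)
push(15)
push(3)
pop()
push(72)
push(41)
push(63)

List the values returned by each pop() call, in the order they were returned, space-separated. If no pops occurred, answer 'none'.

push(22): heap contents = [22]
push(69): heap contents = [22, 69]
push(15): heap contents = [15, 22, 69]
push(3): heap contents = [3, 15, 22, 69]
pop() → 3: heap contents = [15, 22, 69]
push(72): heap contents = [15, 22, 69, 72]
push(41): heap contents = [15, 22, 41, 69, 72]
push(63): heap contents = [15, 22, 41, 63, 69, 72]

Answer: 3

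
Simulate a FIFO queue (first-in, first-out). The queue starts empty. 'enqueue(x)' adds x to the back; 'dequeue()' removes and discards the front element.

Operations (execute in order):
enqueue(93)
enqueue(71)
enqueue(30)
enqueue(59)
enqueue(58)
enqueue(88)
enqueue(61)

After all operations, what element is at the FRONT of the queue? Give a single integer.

Answer: 93

Derivation:
enqueue(93): queue = [93]
enqueue(71): queue = [93, 71]
enqueue(30): queue = [93, 71, 30]
enqueue(59): queue = [93, 71, 30, 59]
enqueue(58): queue = [93, 71, 30, 59, 58]
enqueue(88): queue = [93, 71, 30, 59, 58, 88]
enqueue(61): queue = [93, 71, 30, 59, 58, 88, 61]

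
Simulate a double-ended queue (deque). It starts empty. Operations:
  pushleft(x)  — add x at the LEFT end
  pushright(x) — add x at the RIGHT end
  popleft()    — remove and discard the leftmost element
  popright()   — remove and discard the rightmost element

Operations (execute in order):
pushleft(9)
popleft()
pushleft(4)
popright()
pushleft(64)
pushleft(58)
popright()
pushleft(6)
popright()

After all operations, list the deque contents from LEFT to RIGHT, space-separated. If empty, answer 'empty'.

pushleft(9): [9]
popleft(): []
pushleft(4): [4]
popright(): []
pushleft(64): [64]
pushleft(58): [58, 64]
popright(): [58]
pushleft(6): [6, 58]
popright(): [6]

Answer: 6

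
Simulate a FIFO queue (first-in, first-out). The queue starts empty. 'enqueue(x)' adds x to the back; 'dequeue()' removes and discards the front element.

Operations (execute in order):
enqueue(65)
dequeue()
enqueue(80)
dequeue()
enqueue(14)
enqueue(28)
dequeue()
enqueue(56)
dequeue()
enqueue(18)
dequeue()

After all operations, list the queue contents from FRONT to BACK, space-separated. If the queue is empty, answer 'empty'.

Answer: 18

Derivation:
enqueue(65): [65]
dequeue(): []
enqueue(80): [80]
dequeue(): []
enqueue(14): [14]
enqueue(28): [14, 28]
dequeue(): [28]
enqueue(56): [28, 56]
dequeue(): [56]
enqueue(18): [56, 18]
dequeue(): [18]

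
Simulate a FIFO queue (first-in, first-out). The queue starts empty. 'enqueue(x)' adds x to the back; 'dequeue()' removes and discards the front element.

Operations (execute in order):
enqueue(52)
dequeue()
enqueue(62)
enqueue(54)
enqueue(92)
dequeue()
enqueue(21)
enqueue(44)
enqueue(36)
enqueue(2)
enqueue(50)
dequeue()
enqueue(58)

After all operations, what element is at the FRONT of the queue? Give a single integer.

enqueue(52): queue = [52]
dequeue(): queue = []
enqueue(62): queue = [62]
enqueue(54): queue = [62, 54]
enqueue(92): queue = [62, 54, 92]
dequeue(): queue = [54, 92]
enqueue(21): queue = [54, 92, 21]
enqueue(44): queue = [54, 92, 21, 44]
enqueue(36): queue = [54, 92, 21, 44, 36]
enqueue(2): queue = [54, 92, 21, 44, 36, 2]
enqueue(50): queue = [54, 92, 21, 44, 36, 2, 50]
dequeue(): queue = [92, 21, 44, 36, 2, 50]
enqueue(58): queue = [92, 21, 44, 36, 2, 50, 58]

Answer: 92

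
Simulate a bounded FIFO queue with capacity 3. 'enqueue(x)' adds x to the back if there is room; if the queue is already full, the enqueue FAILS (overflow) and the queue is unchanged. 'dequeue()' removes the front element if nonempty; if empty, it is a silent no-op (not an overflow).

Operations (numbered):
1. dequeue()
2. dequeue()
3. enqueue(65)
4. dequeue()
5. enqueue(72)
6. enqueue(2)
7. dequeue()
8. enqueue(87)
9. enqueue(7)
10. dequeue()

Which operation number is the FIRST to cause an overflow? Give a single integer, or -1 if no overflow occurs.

1. dequeue(): empty, no-op, size=0
2. dequeue(): empty, no-op, size=0
3. enqueue(65): size=1
4. dequeue(): size=0
5. enqueue(72): size=1
6. enqueue(2): size=2
7. dequeue(): size=1
8. enqueue(87): size=2
9. enqueue(7): size=3
10. dequeue(): size=2

Answer: -1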